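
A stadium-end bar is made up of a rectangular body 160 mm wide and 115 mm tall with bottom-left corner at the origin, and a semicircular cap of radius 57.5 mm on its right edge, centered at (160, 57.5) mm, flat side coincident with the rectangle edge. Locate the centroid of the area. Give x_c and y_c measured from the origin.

x_c = 102.98 mm, y_c = 57.50 mm

Part | A | x̄ᵢ | ȳᵢ | A·x̄ᵢ | A·ȳᵢ
rectangular body | 18400.00 | 80.00 | 57.50 | 1472000.00 | 1058000.00
semicircular end | 5193.45 | 184.40 | 57.50 | 957690.84 | 298623.11
Σ | 23593.45 |  |  | 2429690.84 | 1356623.11
x_c = 2429690.84 / 23593.45 = 102.98 mm
y_c = 1356623.11 / 23593.45 = 57.50 mm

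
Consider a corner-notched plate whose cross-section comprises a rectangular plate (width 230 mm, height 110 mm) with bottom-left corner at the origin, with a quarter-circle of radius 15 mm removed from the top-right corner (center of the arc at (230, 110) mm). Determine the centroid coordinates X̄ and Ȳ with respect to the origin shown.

Part | A | x̄ᵢ | ȳᵢ | A·x̄ᵢ | A·ȳᵢ
plate | 25300.00 | 115.00 | 55.00 | 2909500.00 | 1391500.00
removed quarter-circle | -176.71 | 223.63 | 103.63 | -39519.35 | -18313.60
Σ | 25123.29 |  |  | 2869980.65 | 1373186.40
X̄ = 2869980.65 / 25123.29 = 114.24 mm
Ȳ = 1373186.40 / 25123.29 = 54.66 mm

X̄ = 114.24 mm, Ȳ = 54.66 mm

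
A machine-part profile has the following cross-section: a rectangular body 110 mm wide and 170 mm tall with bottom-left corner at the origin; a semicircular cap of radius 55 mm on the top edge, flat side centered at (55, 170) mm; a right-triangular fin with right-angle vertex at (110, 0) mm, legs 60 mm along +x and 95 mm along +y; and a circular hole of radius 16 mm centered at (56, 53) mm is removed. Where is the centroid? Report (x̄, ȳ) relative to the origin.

Part | A | x̄ᵢ | ȳᵢ | A·x̄ᵢ | A·ȳᵢ
rectangular body | 18700.00 | 55.00 | 85.00 | 1028500.00 | 1589500.00
semicircular top | 4751.66 | 55.00 | 193.34 | 261341.24 | 918698.68
triangular fin | 2850.00 | 130.00 | 31.67 | 370500.00 | 90250.00
hole | -804.25 | 56.00 | 53.00 | -45037.87 | -42625.13
Σ | 25497.41 |  |  | 1615303.37 | 2555823.55
x̄ = 1615303.37 / 25497.41 = 63.35 mm
ȳ = 2555823.55 / 25497.41 = 100.24 mm

x̄ = 63.35 mm, ȳ = 100.24 mm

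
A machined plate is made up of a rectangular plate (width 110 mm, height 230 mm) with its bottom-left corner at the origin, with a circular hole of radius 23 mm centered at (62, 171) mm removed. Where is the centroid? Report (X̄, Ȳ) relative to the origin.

X̄ = 54.51 mm, Ȳ = 111.06 mm

Part | A | x̄ᵢ | ȳᵢ | A·x̄ᵢ | A·ȳᵢ
plate | 25300.00 | 55.00 | 115.00 | 1391500.00 | 2909500.00
hole | -1661.90 | 62.00 | 171.00 | -103037.96 | -284185.33
Σ | 23638.10 |  |  | 1288462.04 | 2625314.67
X̄ = 1288462.04 / 23638.10 = 54.51 mm
Ȳ = 2625314.67 / 23638.10 = 111.06 mm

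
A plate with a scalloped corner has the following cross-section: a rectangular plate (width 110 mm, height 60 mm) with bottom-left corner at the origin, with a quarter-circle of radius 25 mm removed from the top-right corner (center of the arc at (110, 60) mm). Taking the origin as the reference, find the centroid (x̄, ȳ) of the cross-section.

x̄ = 51.43 mm, ȳ = 28.44 mm

plate: A = 110 × 60 = 6600.00, centroid at (55.00, 30.00).
removed quarter-circle: A = −¼π·25² = -490.87, centroid at (99.39, 49.39).
ΣA = 6109.13 mm², ΣAx̄ = 314212.21 mm³, ΣAȳ = 173755.90 mm³.
x̄ = 314212.21/6109.13 = 51.43 mm; ȳ = 173755.90/6109.13 = 28.44 mm.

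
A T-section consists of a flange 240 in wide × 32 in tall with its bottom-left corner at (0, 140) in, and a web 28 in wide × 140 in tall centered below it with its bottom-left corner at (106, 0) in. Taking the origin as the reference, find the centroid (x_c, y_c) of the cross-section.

Part | A | x̄ᵢ | ȳᵢ | A·x̄ᵢ | A·ȳᵢ
web | 3920.00 | 120.00 | 70.00 | 470400.00 | 274400.00
flange | 7680.00 | 120.00 | 156.00 | 921600.00 | 1198080.00
Σ | 11600.00 |  |  | 1392000.00 | 1472480.00
x_c = 1392000.00 / 11600.00 = 120.00 in
y_c = 1472480.00 / 11600.00 = 126.94 in

x_c = 120.00 in, y_c = 126.94 in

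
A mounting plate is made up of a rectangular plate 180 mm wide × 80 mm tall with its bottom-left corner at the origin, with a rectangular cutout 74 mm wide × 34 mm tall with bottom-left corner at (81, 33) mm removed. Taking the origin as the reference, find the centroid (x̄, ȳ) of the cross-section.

Part | A | x̄ᵢ | ȳᵢ | A·x̄ᵢ | A·ȳᵢ
plate | 14400.00 | 90.00 | 40.00 | 1296000.00 | 576000.00
hole | -2516.00 | 118.00 | 50.00 | -296888.00 | -125800.00
Σ | 11884.00 |  |  | 999112.00 | 450200.00
x̄ = 999112.00 / 11884.00 = 84.07 mm
ȳ = 450200.00 / 11884.00 = 37.88 mm

x̄ = 84.07 mm, ȳ = 37.88 mm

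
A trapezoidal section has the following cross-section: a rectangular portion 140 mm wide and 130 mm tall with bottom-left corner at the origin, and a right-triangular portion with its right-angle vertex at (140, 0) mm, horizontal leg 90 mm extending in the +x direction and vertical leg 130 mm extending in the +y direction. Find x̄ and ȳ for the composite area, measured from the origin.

Part | A | x̄ᵢ | ȳᵢ | A·x̄ᵢ | A·ȳᵢ
rectangular portion | 18200.00 | 70.00 | 65.00 | 1274000.00 | 1183000.00
triangular portion | 5850.00 | 170.00 | 43.33 | 994500.00 | 253500.00
Σ | 24050.00 |  |  | 2268500.00 | 1436500.00
x̄ = 2268500.00 / 24050.00 = 94.32 mm
ȳ = 1436500.00 / 24050.00 = 59.73 mm

x̄ = 94.32 mm, ȳ = 59.73 mm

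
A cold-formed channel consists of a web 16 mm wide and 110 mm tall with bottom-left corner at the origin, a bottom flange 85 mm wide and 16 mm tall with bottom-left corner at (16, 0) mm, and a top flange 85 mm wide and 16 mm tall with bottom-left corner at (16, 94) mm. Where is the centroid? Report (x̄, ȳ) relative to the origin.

x̄ = 38.66 mm, ȳ = 55.00 mm

Part | A | x̄ᵢ | ȳᵢ | A·x̄ᵢ | A·ȳᵢ
web | 1760.00 | 8.00 | 55.00 | 14080.00 | 96800.00
bottom flange | 1360.00 | 58.50 | 8.00 | 79560.00 | 10880.00
top flange | 1360.00 | 58.50 | 102.00 | 79560.00 | 138720.00
Σ | 4480.00 |  |  | 173200.00 | 246400.00
x̄ = 173200.00 / 4480.00 = 38.66 mm
ȳ = 246400.00 / 4480.00 = 55.00 mm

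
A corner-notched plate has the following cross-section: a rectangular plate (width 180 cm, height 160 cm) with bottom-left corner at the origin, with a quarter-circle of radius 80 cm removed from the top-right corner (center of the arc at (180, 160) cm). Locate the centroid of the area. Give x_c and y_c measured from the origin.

x_c = 78.15 cm, y_c = 70.26 cm

plate: A = 180 × 160 = 28800.00, centroid at (90.00, 80.00).
removed quarter-circle: A = −¼π·80² = -5026.55, centroid at (146.05, 126.05).
ΣA = 23773.45 cm², ΣAx_c = 1857887.98 cm³, ΣAy_c = 1670418.95 cm³.
x_c = 1857887.98/23773.45 = 78.15 cm; y_c = 1670418.95/23773.45 = 70.26 cm.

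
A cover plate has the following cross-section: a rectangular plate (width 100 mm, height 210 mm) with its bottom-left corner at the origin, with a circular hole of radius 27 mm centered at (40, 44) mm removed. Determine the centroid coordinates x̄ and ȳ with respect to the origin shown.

x̄ = 51.22 mm, ȳ = 112.47 mm

plate: A = 100 × 210 = 21000.00, centroid at (50.00, 105.00).
hole: A = −π·27² = -2290.22, centroid at (40.00, 44.00).
ΣA = 18709.78 mm²
ΣAx̄ = (21000.00)(50.00) + (-2290.22)(40.00) = 958391.16 mm³
ΣAȳ = (21000.00)(105.00) + (-2290.22)(44.00) = 2104230.27 mm³
x̄ = 958391.16 / 18709.78 = 51.22 mm
ȳ = 2104230.27 / 18709.78 = 112.47 mm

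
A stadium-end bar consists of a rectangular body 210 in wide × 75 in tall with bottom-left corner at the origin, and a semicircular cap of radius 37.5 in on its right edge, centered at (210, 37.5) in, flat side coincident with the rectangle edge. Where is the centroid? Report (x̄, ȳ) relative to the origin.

rectangular body: A = 210 × 75 = 15750.00, centroid at (105.00, 37.50).
semicircular end: A = ½π·37.5² = 2208.93, centroid at (225.92, 37.50).
ΣA = 17958.93 in², ΣAx̄ = 2152782.04 in³, ΣAȳ = 673459.96 in³.
x̄ = 2152782.04/17958.93 = 119.87 in; ȳ = 673459.96/17958.93 = 37.50 in.

x̄ = 119.87 in, ȳ = 37.50 in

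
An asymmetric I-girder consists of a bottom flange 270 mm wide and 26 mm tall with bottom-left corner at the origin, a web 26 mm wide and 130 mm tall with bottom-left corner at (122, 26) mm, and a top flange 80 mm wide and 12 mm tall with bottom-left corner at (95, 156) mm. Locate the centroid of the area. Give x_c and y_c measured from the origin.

Part | A | x̄ᵢ | ȳᵢ | A·x̄ᵢ | A·ȳᵢ
bottom flange | 7020.00 | 135.00 | 13.00 | 947700.00 | 91260.00
web | 3380.00 | 135.00 | 91.00 | 456300.00 | 307580.00
top flange | 960.00 | 135.00 | 162.00 | 129600.00 | 155520.00
Σ | 11360.00 |  |  | 1533600.00 | 554360.00
x_c = 1533600.00 / 11360.00 = 135.00 mm
y_c = 554360.00 / 11360.00 = 48.80 mm

x_c = 135.00 mm, y_c = 48.80 mm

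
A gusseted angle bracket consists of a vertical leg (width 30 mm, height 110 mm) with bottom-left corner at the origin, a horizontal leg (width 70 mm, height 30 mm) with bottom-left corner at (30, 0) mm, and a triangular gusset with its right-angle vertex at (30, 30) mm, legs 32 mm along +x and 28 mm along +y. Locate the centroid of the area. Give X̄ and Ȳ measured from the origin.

X̄ = 34.92 mm, Ȳ = 39.44 mm

vertical leg: A = 30 × 110 = 3300.00, centroid at (15.00, 55.00).
horizontal leg: A = 70 × 30 = 2100.00, centroid at (65.00, 15.00).
gusset: A = ½·32·28 = 448.00, centroid at (40.67, 39.33).
ΣA = 5848.00 mm², ΣAX̄ = 204218.67 mm³, ΣAȲ = 230621.33 mm³.
X̄ = 204218.67/5848.00 = 34.92 mm; Ȳ = 230621.33/5848.00 = 39.44 mm.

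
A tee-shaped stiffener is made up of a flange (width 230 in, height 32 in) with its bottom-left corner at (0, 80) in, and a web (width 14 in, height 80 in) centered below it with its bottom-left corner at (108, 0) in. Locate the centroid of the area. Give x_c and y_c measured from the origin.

web: A = 14 × 80 = 1120.00, centroid at (115.00, 40.00).
flange: A = 230 × 32 = 7360.00, centroid at (115.00, 96.00).
ΣA = 8480.00 in²
ΣAx_c = (1120.00)(115.00) + (7360.00)(115.00) = 975200.00 in³
ΣAy_c = (1120.00)(40.00) + (7360.00)(96.00) = 751360.00 in³
x_c = 975200.00 / 8480.00 = 115.00 in
y_c = 751360.00 / 8480.00 = 88.60 in

x_c = 115.00 in, y_c = 88.60 in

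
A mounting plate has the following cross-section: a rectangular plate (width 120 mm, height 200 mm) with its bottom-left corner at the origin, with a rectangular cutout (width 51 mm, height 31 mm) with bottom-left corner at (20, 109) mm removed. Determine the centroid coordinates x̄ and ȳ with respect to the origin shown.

Part | A | x̄ᵢ | ȳᵢ | A·x̄ᵢ | A·ȳᵢ
plate | 24000.00 | 60.00 | 100.00 | 1440000.00 | 2400000.00
hole | -1581.00 | 45.50 | 124.50 | -71935.50 | -196834.50
Σ | 22419.00 |  |  | 1368064.50 | 2203165.50
x̄ = 1368064.50 / 22419.00 = 61.02 mm
ȳ = 2203165.50 / 22419.00 = 98.27 mm

x̄ = 61.02 mm, ȳ = 98.27 mm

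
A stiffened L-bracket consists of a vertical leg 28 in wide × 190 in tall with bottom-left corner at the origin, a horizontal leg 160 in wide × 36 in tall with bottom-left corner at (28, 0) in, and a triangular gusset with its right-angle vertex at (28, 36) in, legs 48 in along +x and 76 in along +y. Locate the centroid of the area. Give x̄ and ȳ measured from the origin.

x̄ = 60.20 in, ȳ = 55.87 in

vertical leg: A = 28 × 190 = 5320.00, centroid at (14.00, 95.00).
horizontal leg: A = 160 × 36 = 5760.00, centroid at (108.00, 18.00).
gusset: A = ½·48·76 = 1824.00, centroid at (44.00, 61.33).
ΣA = 12904.00 in²
ΣAx̄ = (5320.00)(14.00) + (5760.00)(108.00) + (1824.00)(44.00) = 776816.00 in³
ΣAȳ = (5320.00)(95.00) + (5760.00)(18.00) + (1824.00)(61.33) = 720952.00 in³
x̄ = 776816.00 / 12904.00 = 60.20 in
ȳ = 720952.00 / 12904.00 = 55.87 in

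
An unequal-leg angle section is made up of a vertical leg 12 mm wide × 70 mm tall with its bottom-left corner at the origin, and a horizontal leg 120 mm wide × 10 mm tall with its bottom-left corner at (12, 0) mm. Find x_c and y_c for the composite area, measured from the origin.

Part | A | x̄ᵢ | ȳᵢ | A·x̄ᵢ | A·ȳᵢ
vertical leg | 840.00 | 6.00 | 35.00 | 5040.00 | 29400.00
horizontal leg | 1200.00 | 72.00 | 5.00 | 86400.00 | 6000.00
Σ | 2040.00 |  |  | 91440.00 | 35400.00
x_c = 91440.00 / 2040.00 = 44.82 mm
y_c = 35400.00 / 2040.00 = 17.35 mm

x_c = 44.82 mm, y_c = 17.35 mm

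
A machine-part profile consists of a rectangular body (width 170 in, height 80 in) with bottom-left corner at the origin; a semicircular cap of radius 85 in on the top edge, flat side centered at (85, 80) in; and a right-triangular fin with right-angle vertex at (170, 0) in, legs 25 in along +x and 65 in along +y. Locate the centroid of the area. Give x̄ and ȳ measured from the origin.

Part | A | x̄ᵢ | ȳᵢ | A·x̄ᵢ | A·ȳᵢ
rectangular body | 13600.00 | 85.00 | 40.00 | 1156000.00 | 544000.00
semicircular top | 11349.00 | 85.00 | 116.08 | 964665.29 | 1317336.94
triangular fin | 812.50 | 178.33 | 21.67 | 144895.83 | 17604.17
Σ | 25761.50 |  |  | 2265561.13 | 1878941.11
x̄ = 2265561.13 / 25761.50 = 87.94 in
ȳ = 1878941.11 / 25761.50 = 72.94 in

x̄ = 87.94 in, ȳ = 72.94 in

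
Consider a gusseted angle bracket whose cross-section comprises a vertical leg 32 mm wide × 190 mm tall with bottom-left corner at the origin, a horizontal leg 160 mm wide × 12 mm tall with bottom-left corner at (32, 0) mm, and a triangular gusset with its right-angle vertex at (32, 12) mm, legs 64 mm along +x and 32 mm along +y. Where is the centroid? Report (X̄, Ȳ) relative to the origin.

vertical leg: A = 32 × 190 = 6080.00, centroid at (16.00, 95.00).
horizontal leg: A = 160 × 12 = 1920.00, centroid at (112.00, 6.00).
gusset: A = ½·64·32 = 1024.00, centroid at (53.33, 22.67).
ΣA = 9024.00 mm²
ΣAX̄ = (6080.00)(16.00) + (1920.00)(112.00) + (1024.00)(53.33) = 366933.33 mm³
ΣAȲ = (6080.00)(95.00) + (1920.00)(6.00) + (1024.00)(22.67) = 612330.67 mm³
X̄ = 366933.33 / 9024.00 = 40.66 mm
Ȳ = 612330.67 / 9024.00 = 67.86 mm

X̄ = 40.66 mm, Ȳ = 67.86 mm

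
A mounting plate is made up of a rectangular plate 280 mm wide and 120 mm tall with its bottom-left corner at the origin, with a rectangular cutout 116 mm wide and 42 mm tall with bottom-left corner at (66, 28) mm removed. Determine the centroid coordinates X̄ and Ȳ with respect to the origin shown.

plate: A = 280 × 120 = 33600.00, centroid at (140.00, 60.00).
hole: A = −(116 × 42) = -4872.00, centroid at (124.00, 49.00).
ΣA = 28728.00 mm²
ΣAX̄ = (33600.00)(140.00) + (-4872.00)(124.00) = 4099872.00 mm³
ΣAȲ = (33600.00)(60.00) + (-4872.00)(49.00) = 1777272.00 mm³
X̄ = 4099872.00 / 28728.00 = 142.71 mm
Ȳ = 1777272.00 / 28728.00 = 61.87 mm

X̄ = 142.71 mm, Ȳ = 61.87 mm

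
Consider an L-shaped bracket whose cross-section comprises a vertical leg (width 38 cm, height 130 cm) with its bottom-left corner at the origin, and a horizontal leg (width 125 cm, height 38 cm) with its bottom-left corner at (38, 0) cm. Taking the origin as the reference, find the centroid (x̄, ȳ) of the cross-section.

x̄ = 58.95 cm, ȳ = 42.45 cm

vertical leg: A = 38 × 130 = 4940.00, centroid at (19.00, 65.00).
horizontal leg: A = 125 × 38 = 4750.00, centroid at (100.50, 19.00).
ΣA = 9690.00 cm², ΣAx̄ = 571235.00 cm³, ΣAȳ = 411350.00 cm³.
x̄ = 571235.00/9690.00 = 58.95 cm; ȳ = 411350.00/9690.00 = 42.45 cm.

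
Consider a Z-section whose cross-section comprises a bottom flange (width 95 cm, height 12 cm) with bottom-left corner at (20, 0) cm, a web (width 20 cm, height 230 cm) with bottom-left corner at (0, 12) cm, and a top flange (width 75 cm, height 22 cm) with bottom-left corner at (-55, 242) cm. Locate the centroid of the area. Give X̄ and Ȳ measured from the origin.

Part | A | x̄ᵢ | ȳᵢ | A·x̄ᵢ | A·ȳᵢ
bottom flange | 1140.00 | 67.50 | 6.00 | 76950.00 | 6840.00
web | 4600.00 | 10.00 | 127.00 | 46000.00 | 584200.00
top flange | 1650.00 | -17.50 | 253.00 | -28875.00 | 417450.00
Σ | 7390.00 |  |  | 94075.00 | 1008490.00
X̄ = 94075.00 / 7390.00 = 12.73 cm
Ȳ = 1008490.00 / 7390.00 = 136.47 cm

X̄ = 12.73 cm, Ȳ = 136.47 cm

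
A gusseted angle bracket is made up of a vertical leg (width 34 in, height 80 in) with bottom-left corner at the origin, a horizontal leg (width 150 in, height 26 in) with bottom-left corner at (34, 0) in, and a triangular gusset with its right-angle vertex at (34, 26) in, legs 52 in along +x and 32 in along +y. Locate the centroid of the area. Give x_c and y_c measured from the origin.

x_c = 68.98 in, y_c = 25.50 in

vertical leg: A = 34 × 80 = 2720.00, centroid at (17.00, 40.00).
horizontal leg: A = 150 × 26 = 3900.00, centroid at (109.00, 13.00).
gusset: A = ½·52·32 = 832.00, centroid at (51.33, 36.67).
ΣA = 7452.00 in², ΣAx_c = 514049.33 in³, ΣAy_c = 190006.67 in³.
x_c = 514049.33/7452.00 = 68.98 in; y_c = 190006.67/7452.00 = 25.50 in.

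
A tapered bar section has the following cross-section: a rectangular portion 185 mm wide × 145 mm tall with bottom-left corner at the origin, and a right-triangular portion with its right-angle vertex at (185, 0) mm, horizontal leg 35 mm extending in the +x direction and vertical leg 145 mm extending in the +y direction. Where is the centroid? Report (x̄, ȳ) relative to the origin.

x̄ = 101.50 mm, ȳ = 70.41 mm

Part | A | x̄ᵢ | ȳᵢ | A·x̄ᵢ | A·ȳᵢ
rectangular portion | 26825.00 | 92.50 | 72.50 | 2481312.50 | 1944812.50
triangular portion | 2537.50 | 196.67 | 48.33 | 499041.67 | 122645.83
Σ | 29362.50 |  |  | 2980354.17 | 2067458.33
x̄ = 2980354.17 / 29362.50 = 101.50 mm
ȳ = 2067458.33 / 29362.50 = 70.41 mm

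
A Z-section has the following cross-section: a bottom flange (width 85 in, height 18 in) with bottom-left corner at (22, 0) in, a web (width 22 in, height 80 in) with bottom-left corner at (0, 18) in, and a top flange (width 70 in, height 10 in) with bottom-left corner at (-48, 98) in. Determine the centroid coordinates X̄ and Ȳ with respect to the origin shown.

X̄ = 27.30 in, Ȳ = 47.11 in

Part | A | x̄ᵢ | ȳᵢ | A·x̄ᵢ | A·ȳᵢ
bottom flange | 1530.00 | 64.50 | 9.00 | 98685.00 | 13770.00
web | 1760.00 | 11.00 | 58.00 | 19360.00 | 102080.00
top flange | 700.00 | -13.00 | 103.00 | -9100.00 | 72100.00
Σ | 3990.00 |  |  | 108945.00 | 187950.00
X̄ = 108945.00 / 3990.00 = 27.30 in
Ȳ = 187950.00 / 3990.00 = 47.11 in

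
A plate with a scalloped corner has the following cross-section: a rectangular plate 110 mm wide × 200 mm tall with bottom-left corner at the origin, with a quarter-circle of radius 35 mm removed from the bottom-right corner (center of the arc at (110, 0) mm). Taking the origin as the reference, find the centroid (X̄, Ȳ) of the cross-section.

X̄ = 53.16 mm, Ȳ = 103.89 mm

plate: A = 110 × 200 = 22000.00, centroid at (55.00, 100.00).
removed quarter-circle: A = −¼π·35² = -962.11, centroid at (95.15, 14.85).
ΣA = 21037.89 mm², ΣAX̄ = 1118459.26 mm³, ΣAȲ = 2185708.33 mm³.
X̄ = 1118459.26/21037.89 = 53.16 mm; Ȳ = 2185708.33/21037.89 = 103.89 mm.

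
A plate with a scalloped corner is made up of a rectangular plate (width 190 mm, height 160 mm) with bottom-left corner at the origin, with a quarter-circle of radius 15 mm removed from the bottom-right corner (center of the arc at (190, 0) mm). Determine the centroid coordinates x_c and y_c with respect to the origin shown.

x_c = 94.48 mm, y_c = 80.43 mm

plate: A = 190 × 160 = 30400.00, centroid at (95.00, 80.00).
removed quarter-circle: A = −¼π·15² = -176.71, centroid at (183.63, 6.37).
ΣA = 30223.29 mm², ΣAx_c = 2855549.23 mm³, ΣAy_c = 2430875.00 mm³.
x_c = 2855549.23/30223.29 = 94.48 mm; y_c = 2430875.00/30223.29 = 80.43 mm.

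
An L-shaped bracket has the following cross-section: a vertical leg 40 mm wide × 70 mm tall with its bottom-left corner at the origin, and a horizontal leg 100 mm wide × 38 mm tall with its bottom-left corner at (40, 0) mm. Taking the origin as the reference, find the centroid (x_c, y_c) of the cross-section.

x_c = 60.30 mm, y_c = 25.79 mm

vertical leg: A = 40 × 70 = 2800.00, centroid at (20.00, 35.00).
horizontal leg: A = 100 × 38 = 3800.00, centroid at (90.00, 19.00).
ΣA = 6600.00 mm², ΣAx_c = 398000.00 mm³, ΣAy_c = 170200.00 mm³.
x_c = 398000.00/6600.00 = 60.30 mm; y_c = 170200.00/6600.00 = 25.79 mm.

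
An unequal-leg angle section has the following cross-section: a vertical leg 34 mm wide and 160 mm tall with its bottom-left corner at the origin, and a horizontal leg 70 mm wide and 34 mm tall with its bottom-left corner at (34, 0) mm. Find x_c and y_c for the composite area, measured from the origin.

vertical leg: A = 34 × 160 = 5440.00, centroid at (17.00, 80.00).
horizontal leg: A = 70 × 34 = 2380.00, centroid at (69.00, 17.00).
ΣA = 7820.00 mm², ΣAx_c = 256700.00 mm³, ΣAy_c = 475660.00 mm³.
x_c = 256700.00/7820.00 = 32.83 mm; y_c = 475660.00/7820.00 = 60.83 mm.

x_c = 32.83 mm, y_c = 60.83 mm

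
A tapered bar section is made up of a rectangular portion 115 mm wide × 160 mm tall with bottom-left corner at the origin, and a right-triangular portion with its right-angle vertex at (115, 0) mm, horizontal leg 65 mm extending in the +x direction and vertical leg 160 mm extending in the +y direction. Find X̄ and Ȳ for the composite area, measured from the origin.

Part | A | x̄ᵢ | ȳᵢ | A·x̄ᵢ | A·ȳᵢ
rectangular portion | 18400.00 | 57.50 | 80.00 | 1058000.00 | 1472000.00
triangular portion | 5200.00 | 136.67 | 53.33 | 710666.67 | 277333.33
Σ | 23600.00 |  |  | 1768666.67 | 1749333.33
X̄ = 1768666.67 / 23600.00 = 74.94 mm
Ȳ = 1749333.33 / 23600.00 = 74.12 mm

X̄ = 74.94 mm, Ȳ = 74.12 mm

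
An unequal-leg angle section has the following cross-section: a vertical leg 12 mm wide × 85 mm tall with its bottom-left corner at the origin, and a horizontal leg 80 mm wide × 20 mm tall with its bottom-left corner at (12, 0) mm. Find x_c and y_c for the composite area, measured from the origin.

Part | A | x̄ᵢ | ȳᵢ | A·x̄ᵢ | A·ȳᵢ
vertical leg | 1020.00 | 6.00 | 42.50 | 6120.00 | 43350.00
horizontal leg | 1600.00 | 52.00 | 10.00 | 83200.00 | 16000.00
Σ | 2620.00 |  |  | 89320.00 | 59350.00
x_c = 89320.00 / 2620.00 = 34.09 mm
y_c = 59350.00 / 2620.00 = 22.65 mm

x_c = 34.09 mm, y_c = 22.65 mm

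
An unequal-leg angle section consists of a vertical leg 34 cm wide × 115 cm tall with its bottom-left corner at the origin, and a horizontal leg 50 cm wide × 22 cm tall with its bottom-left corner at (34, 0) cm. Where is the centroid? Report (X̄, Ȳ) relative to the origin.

X̄ = 26.22 cm, Ȳ = 47.29 cm

vertical leg: A = 34 × 115 = 3910.00, centroid at (17.00, 57.50).
horizontal leg: A = 50 × 22 = 1100.00, centroid at (59.00, 11.00).
ΣA = 5010.00 cm²
ΣAX̄ = (3910.00)(17.00) + (1100.00)(59.00) = 131370.00 cm³
ΣAȲ = (3910.00)(57.50) + (1100.00)(11.00) = 236925.00 cm³
X̄ = 131370.00 / 5010.00 = 26.22 cm
Ȳ = 236925.00 / 5010.00 = 47.29 cm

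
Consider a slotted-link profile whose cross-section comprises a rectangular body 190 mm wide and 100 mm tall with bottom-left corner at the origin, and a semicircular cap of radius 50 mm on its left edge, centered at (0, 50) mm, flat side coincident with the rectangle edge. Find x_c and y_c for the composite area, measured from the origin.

x_c = 75.09 mm, y_c = 50.00 mm

rectangular body: A = 190 × 100 = 19000.00, centroid at (95.00, 50.00).
semicircular end: A = ½π·50² = 3926.99, centroid at (-21.22, 50.00).
ΣA = 22926.99 mm², ΣAx_c = 1721666.67 mm³, ΣAy_c = 1146349.54 mm³.
x_c = 1721666.67/22926.99 = 75.09 mm; y_c = 1146349.54/22926.99 = 50.00 mm.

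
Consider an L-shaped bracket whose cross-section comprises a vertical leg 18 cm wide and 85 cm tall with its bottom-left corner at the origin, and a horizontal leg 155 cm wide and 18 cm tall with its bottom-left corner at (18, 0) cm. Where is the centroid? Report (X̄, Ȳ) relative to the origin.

vertical leg: A = 18 × 85 = 1530.00, centroid at (9.00, 42.50).
horizontal leg: A = 155 × 18 = 2790.00, centroid at (95.50, 9.00).
ΣA = 4320.00 cm²
ΣAX̄ = (1530.00)(9.00) + (2790.00)(95.50) = 280215.00 cm³
ΣAȲ = (1530.00)(42.50) + (2790.00)(9.00) = 90135.00 cm³
X̄ = 280215.00 / 4320.00 = 64.86 cm
Ȳ = 90135.00 / 4320.00 = 20.86 cm

X̄ = 64.86 cm, Ȳ = 20.86 cm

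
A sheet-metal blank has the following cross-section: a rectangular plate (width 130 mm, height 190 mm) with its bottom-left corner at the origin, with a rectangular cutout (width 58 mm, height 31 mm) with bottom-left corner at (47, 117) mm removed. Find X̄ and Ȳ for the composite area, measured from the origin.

plate: A = 130 × 190 = 24700.00, centroid at (65.00, 95.00).
hole: A = −(58 × 31) = -1798.00, centroid at (76.00, 132.50).
ΣA = 22902.00 mm²
ΣAX̄ = (24700.00)(65.00) + (-1798.00)(76.00) = 1468852.00 mm³
ΣAȲ = (24700.00)(95.00) + (-1798.00)(132.50) = 2108265.00 mm³
X̄ = 1468852.00 / 22902.00 = 64.14 mm
Ȳ = 2108265.00 / 22902.00 = 92.06 mm

X̄ = 64.14 mm, Ȳ = 92.06 mm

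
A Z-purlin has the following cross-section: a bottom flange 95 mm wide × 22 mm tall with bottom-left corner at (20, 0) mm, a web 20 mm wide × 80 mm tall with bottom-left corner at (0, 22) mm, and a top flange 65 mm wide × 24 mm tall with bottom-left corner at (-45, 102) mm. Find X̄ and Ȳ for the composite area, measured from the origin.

X̄ = 26.20 mm, Ȳ = 57.15 mm

Part | A | x̄ᵢ | ȳᵢ | A·x̄ᵢ | A·ȳᵢ
bottom flange | 2090.00 | 67.50 | 11.00 | 141075.00 | 22990.00
web | 1600.00 | 10.00 | 62.00 | 16000.00 | 99200.00
top flange | 1560.00 | -12.50 | 114.00 | -19500.00 | 177840.00
Σ | 5250.00 |  |  | 137575.00 | 300030.00
X̄ = 137575.00 / 5250.00 = 26.20 mm
Ȳ = 300030.00 / 5250.00 = 57.15 mm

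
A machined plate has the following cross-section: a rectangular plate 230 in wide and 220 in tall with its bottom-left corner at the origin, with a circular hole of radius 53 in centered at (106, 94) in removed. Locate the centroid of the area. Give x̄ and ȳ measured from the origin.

x̄ = 116.90 in, ȳ = 113.38 in

Part | A | x̄ᵢ | ȳᵢ | A·x̄ᵢ | A·ȳᵢ
plate | 50600.00 | 115.00 | 110.00 | 5819000.00 | 5566000.00
hole | -8824.73 | 106.00 | 94.00 | -935421.78 | -829524.97
Σ | 41775.27 |  |  | 4883578.22 | 4736475.03
x̄ = 4883578.22 / 41775.27 = 116.90 in
ȳ = 4736475.03 / 41775.27 = 113.38 in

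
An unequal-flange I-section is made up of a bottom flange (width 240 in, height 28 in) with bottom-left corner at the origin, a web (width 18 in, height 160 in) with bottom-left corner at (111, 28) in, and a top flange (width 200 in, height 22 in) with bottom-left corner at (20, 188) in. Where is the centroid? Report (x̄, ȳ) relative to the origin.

Part | A | x̄ᵢ | ȳᵢ | A·x̄ᵢ | A·ȳᵢ
bottom flange | 6720.00 | 120.00 | 14.00 | 806400.00 | 94080.00
web | 2880.00 | 120.00 | 108.00 | 345600.00 | 311040.00
top flange | 4400.00 | 120.00 | 199.00 | 528000.00 | 875600.00
Σ | 14000.00 |  |  | 1680000.00 | 1280720.00
x̄ = 1680000.00 / 14000.00 = 120.00 in
ȳ = 1280720.00 / 14000.00 = 91.48 in

x̄ = 120.00 in, ȳ = 91.48 in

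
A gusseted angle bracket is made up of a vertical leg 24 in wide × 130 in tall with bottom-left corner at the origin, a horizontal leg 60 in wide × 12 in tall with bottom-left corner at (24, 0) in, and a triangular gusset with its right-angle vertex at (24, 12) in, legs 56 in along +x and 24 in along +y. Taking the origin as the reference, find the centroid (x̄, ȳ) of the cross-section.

Part | A | x̄ᵢ | ȳᵢ | A·x̄ᵢ | A·ȳᵢ
vertical leg | 3120.00 | 12.00 | 65.00 | 37440.00 | 202800.00
horizontal leg | 720.00 | 54.00 | 6.00 | 38880.00 | 4320.00
gusset | 672.00 | 42.67 | 20.00 | 28672.00 | 13440.00
Σ | 4512.00 |  |  | 104992.00 | 220560.00
x̄ = 104992.00 / 4512.00 = 23.27 in
ȳ = 220560.00 / 4512.00 = 48.88 in

x̄ = 23.27 in, ȳ = 48.88 in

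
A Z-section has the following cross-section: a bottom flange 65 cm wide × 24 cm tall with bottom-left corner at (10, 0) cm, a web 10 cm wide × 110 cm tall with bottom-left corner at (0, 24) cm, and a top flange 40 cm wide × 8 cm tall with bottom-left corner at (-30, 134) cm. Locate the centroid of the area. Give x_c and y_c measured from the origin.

x_c = 23.02 cm, y_c = 50.26 cm

bottom flange: A = 65 × 24 = 1560.00, centroid at (42.50, 12.00).
web: A = 10 × 110 = 1100.00, centroid at (5.00, 79.00).
top flange: A = 40 × 8 = 320.00, centroid at (-10.00, 138.00).
ΣA = 2980.00 cm², ΣAx_c = 68600.00 cm³, ΣAy_c = 149780.00 cm³.
x_c = 68600.00/2980.00 = 23.02 cm; y_c = 149780.00/2980.00 = 50.26 cm.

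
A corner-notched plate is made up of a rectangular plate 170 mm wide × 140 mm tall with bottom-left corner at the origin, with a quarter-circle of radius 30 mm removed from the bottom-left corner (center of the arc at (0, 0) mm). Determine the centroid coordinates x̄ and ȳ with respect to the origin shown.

plate: A = 170 × 140 = 23800.00, centroid at (85.00, 70.00).
removed quarter-circle: A = −¼π·30² = -706.86, centroid at (12.73, 12.73).
ΣA = 23093.14 mm²
ΣAx̄ = (23800.00)(85.00) + (-706.86)(12.73) = 2014000.00 mm³
ΣAȳ = (23800.00)(70.00) + (-706.86)(12.73) = 1657000.00 mm³
x̄ = 2014000.00 / 23093.14 = 87.21 mm
ȳ = 1657000.00 / 23093.14 = 71.75 mm

x̄ = 87.21 mm, ȳ = 71.75 mm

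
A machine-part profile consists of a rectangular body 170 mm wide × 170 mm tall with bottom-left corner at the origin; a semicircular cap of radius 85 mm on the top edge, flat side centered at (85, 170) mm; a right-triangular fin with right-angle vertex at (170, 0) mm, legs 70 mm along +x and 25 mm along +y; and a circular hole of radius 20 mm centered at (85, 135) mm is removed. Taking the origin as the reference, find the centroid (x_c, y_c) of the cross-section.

rectangular body: A = 170 × 170 = 28900.00, centroid at (85.00, 85.00).
semicircular top: A = ½π·85² = 11349.00, centroid at (85.00, 206.08).
triangular fin: A = ½·70·25 = 875.00, centroid at (193.33, 8.33).
hole: A = −π·20² = -1256.64, centroid at (85.00, 135.00).
ΣA = 39867.37 mm², ΣAx_c = 3483517.81 mm³, ΣAy_c = 4632892.92 mm³.
x_c = 3483517.81/39867.37 = 87.38 mm; y_c = 4632892.92/39867.37 = 116.21 mm.

x_c = 87.38 mm, y_c = 116.21 mm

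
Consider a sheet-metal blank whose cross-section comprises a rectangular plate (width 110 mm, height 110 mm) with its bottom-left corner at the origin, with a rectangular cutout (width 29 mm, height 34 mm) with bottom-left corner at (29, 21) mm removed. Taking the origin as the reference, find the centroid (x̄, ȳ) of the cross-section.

plate: A = 110 × 110 = 12100.00, centroid at (55.00, 55.00).
hole: A = −(29 × 34) = -986.00, centroid at (43.50, 38.00).
ΣA = 11114.00 mm², ΣAx̄ = 622609.00 mm³, ΣAȳ = 628032.00 mm³.
x̄ = 622609.00/11114.00 = 56.02 mm; ȳ = 628032.00/11114.00 = 56.51 mm.

x̄ = 56.02 mm, ȳ = 56.51 mm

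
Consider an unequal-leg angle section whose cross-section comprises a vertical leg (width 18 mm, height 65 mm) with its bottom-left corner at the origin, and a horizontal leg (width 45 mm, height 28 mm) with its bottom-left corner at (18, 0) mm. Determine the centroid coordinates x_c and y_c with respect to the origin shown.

vertical leg: A = 18 × 65 = 1170.00, centroid at (9.00, 32.50).
horizontal leg: A = 45 × 28 = 1260.00, centroid at (40.50, 14.00).
ΣA = 2430.00 mm²
ΣAx_c = (1170.00)(9.00) + (1260.00)(40.50) = 61560.00 mm³
ΣAy_c = (1170.00)(32.50) + (1260.00)(14.00) = 55665.00 mm³
x_c = 61560.00 / 2430.00 = 25.33 mm
y_c = 55665.00 / 2430.00 = 22.91 mm

x_c = 25.33 mm, y_c = 22.91 mm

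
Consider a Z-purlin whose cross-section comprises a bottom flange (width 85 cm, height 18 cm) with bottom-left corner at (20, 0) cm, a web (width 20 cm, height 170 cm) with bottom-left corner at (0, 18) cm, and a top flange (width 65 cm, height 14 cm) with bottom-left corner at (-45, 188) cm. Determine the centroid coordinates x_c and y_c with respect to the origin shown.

bottom flange: A = 85 × 18 = 1530.00, centroid at (62.50, 9.00).
web: A = 20 × 170 = 3400.00, centroid at (10.00, 103.00).
top flange: A = 65 × 14 = 910.00, centroid at (-12.50, 195.00).
ΣA = 5840.00 cm²
ΣAx_c = (1530.00)(62.50) + (3400.00)(10.00) + (910.00)(-12.50) = 118250.00 cm³
ΣAy_c = (1530.00)(9.00) + (3400.00)(103.00) + (910.00)(195.00) = 541420.00 cm³
x_c = 118250.00 / 5840.00 = 20.25 cm
y_c = 541420.00 / 5840.00 = 92.71 cm

x_c = 20.25 cm, y_c = 92.71 cm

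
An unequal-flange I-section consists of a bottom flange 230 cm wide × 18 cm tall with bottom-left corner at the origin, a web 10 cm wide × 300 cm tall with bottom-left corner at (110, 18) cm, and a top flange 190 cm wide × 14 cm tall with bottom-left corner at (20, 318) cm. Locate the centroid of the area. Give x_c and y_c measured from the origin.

x_c = 115.00 cm, y_c = 143.44 cm

bottom flange: A = 230 × 18 = 4140.00, centroid at (115.00, 9.00).
web: A = 10 × 300 = 3000.00, centroid at (115.00, 168.00).
top flange: A = 190 × 14 = 2660.00, centroid at (115.00, 325.00).
ΣA = 9800.00 cm²
ΣAx_c = (4140.00)(115.00) + (3000.00)(115.00) + (2660.00)(115.00) = 1127000.00 cm³
ΣAy_c = (4140.00)(9.00) + (3000.00)(168.00) + (2660.00)(325.00) = 1405760.00 cm³
x_c = 1127000.00 / 9800.00 = 115.00 cm
y_c = 1405760.00 / 9800.00 = 143.44 cm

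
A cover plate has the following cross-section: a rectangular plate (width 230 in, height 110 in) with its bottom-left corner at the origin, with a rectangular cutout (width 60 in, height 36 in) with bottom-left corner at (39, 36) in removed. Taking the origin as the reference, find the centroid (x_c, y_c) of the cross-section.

Part | A | x̄ᵢ | ȳᵢ | A·x̄ᵢ | A·ȳᵢ
plate | 25300.00 | 115.00 | 55.00 | 2909500.00 | 1391500.00
hole | -2160.00 | 69.00 | 54.00 | -149040.00 | -116640.00
Σ | 23140.00 |  |  | 2760460.00 | 1274860.00
x_c = 2760460.00 / 23140.00 = 119.29 in
y_c = 1274860.00 / 23140.00 = 55.09 in

x_c = 119.29 in, y_c = 55.09 in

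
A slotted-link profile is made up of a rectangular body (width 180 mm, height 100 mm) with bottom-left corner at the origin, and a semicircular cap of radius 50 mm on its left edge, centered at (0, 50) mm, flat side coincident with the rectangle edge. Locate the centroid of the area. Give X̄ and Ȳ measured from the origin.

rectangular body: A = 180 × 100 = 18000.00, centroid at (90.00, 50.00).
semicircular end: A = ½π·50² = 3926.99, centroid at (-21.22, 50.00).
ΣA = 21926.99 mm²
ΣAX̄ = (18000.00)(90.00) + (3926.99)(-21.22) = 1536666.67 mm³
ΣAȲ = (18000.00)(50.00) + (3926.99)(50.00) = 1096349.54 mm³
X̄ = 1536666.67 / 21926.99 = 70.08 mm
Ȳ = 1096349.54 / 21926.99 = 50.00 mm

X̄ = 70.08 mm, Ȳ = 50.00 mm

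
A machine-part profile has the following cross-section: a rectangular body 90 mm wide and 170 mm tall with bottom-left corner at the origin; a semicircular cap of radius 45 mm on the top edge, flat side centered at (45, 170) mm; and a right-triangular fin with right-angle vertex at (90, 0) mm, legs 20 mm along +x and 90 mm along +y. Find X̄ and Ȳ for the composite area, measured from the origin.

rectangular body: A = 90 × 170 = 15300.00, centroid at (45.00, 85.00).
semicircular top: A = ½π·45² = 3180.86, centroid at (45.00, 189.10).
triangular fin: A = ½·20·90 = 900.00, centroid at (96.67, 30.00).
ΣA = 19380.86 mm²
ΣAX̄ = (15300.00)(45.00) + (3180.86)(45.00) + (900.00)(96.67) = 918638.82 mm³
ΣAȲ = (15300.00)(85.00) + (3180.86)(189.10) + (900.00)(30.00) = 1928996.64 mm³
X̄ = 918638.82 / 19380.86 = 47.40 mm
Ȳ = 1928996.64 / 19380.86 = 99.53 mm

X̄ = 47.40 mm, Ȳ = 99.53 mm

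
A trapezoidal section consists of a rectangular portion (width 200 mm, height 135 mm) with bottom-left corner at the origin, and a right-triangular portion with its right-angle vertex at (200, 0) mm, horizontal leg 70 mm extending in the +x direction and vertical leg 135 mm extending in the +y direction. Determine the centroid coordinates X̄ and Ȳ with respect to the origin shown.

Part | A | x̄ᵢ | ȳᵢ | A·x̄ᵢ | A·ȳᵢ
rectangular portion | 27000.00 | 100.00 | 67.50 | 2700000.00 | 1822500.00
triangular portion | 4725.00 | 223.33 | 45.00 | 1055250.00 | 212625.00
Σ | 31725.00 |  |  | 3755250.00 | 2035125.00
X̄ = 3755250.00 / 31725.00 = 118.37 mm
Ȳ = 2035125.00 / 31725.00 = 64.15 mm

X̄ = 118.37 mm, Ȳ = 64.15 mm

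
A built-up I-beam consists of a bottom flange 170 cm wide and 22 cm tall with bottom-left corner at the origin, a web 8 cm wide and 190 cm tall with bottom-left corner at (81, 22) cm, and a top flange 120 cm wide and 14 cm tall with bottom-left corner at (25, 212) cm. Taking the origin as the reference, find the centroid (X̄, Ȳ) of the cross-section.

bottom flange: A = 170 × 22 = 3740.00, centroid at (85.00, 11.00).
web: A = 8 × 190 = 1520.00, centroid at (85.00, 117.00).
top flange: A = 120 × 14 = 1680.00, centroid at (85.00, 219.00).
ΣA = 6940.00 cm²
ΣAX̄ = (3740.00)(85.00) + (1520.00)(85.00) + (1680.00)(85.00) = 589900.00 cm³
ΣAȲ = (3740.00)(11.00) + (1520.00)(117.00) + (1680.00)(219.00) = 586900.00 cm³
X̄ = 589900.00 / 6940.00 = 85.00 cm
Ȳ = 586900.00 / 6940.00 = 84.57 cm

X̄ = 85.00 cm, Ȳ = 84.57 cm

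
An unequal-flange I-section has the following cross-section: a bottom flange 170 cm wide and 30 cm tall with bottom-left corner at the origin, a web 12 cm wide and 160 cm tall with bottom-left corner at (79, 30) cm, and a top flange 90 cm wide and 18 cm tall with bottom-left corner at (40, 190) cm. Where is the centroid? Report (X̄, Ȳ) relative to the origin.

Part | A | x̄ᵢ | ȳᵢ | A·x̄ᵢ | A·ȳᵢ
bottom flange | 5100.00 | 85.00 | 15.00 | 433500.00 | 76500.00
web | 1920.00 | 85.00 | 110.00 | 163200.00 | 211200.00
top flange | 1620.00 | 85.00 | 199.00 | 137700.00 | 322380.00
Σ | 8640.00 |  |  | 734400.00 | 610080.00
X̄ = 734400.00 / 8640.00 = 85.00 cm
Ȳ = 610080.00 / 8640.00 = 70.61 cm

X̄ = 85.00 cm, Ȳ = 70.61 cm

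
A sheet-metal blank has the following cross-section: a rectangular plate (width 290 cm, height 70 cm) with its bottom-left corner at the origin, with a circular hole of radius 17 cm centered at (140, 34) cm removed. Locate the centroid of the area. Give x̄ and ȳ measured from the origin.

x̄ = 145.23 cm, ȳ = 35.05 cm

plate: A = 290 × 70 = 20300.00, centroid at (145.00, 35.00).
hole: A = −π·17² = -907.92, centroid at (140.00, 34.00).
ΣA = 19392.08 cm², ΣAx̄ = 2816391.16 cm³, ΣAȳ = 679630.71 cm³.
x̄ = 2816391.16/19392.08 = 145.23 cm; ȳ = 679630.71/19392.08 = 35.05 cm.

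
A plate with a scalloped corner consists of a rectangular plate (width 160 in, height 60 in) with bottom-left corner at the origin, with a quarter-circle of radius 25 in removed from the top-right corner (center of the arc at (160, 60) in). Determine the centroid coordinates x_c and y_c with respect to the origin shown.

Part | A | x̄ᵢ | ȳᵢ | A·x̄ᵢ | A·ȳᵢ
plate | 9600.00 | 80.00 | 30.00 | 768000.00 | 288000.00
removed quarter-circle | -490.87 | 149.39 | 49.39 | -73331.48 | -24244.10
Σ | 9109.13 |  |  | 694668.52 | 263755.90
x_c = 694668.52 / 9109.13 = 76.26 in
y_c = 263755.90 / 9109.13 = 28.96 in

x_c = 76.26 in, y_c = 28.96 in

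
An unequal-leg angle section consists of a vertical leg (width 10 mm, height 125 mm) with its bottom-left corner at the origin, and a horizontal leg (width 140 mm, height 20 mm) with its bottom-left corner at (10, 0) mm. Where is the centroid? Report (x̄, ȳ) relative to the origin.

x̄ = 56.85 mm, ȳ = 26.20 mm

vertical leg: A = 10 × 125 = 1250.00, centroid at (5.00, 62.50).
horizontal leg: A = 140 × 20 = 2800.00, centroid at (80.00, 10.00).
ΣA = 4050.00 mm², ΣAx̄ = 230250.00 mm³, ΣAȳ = 106125.00 mm³.
x̄ = 230250.00/4050.00 = 56.85 mm; ȳ = 106125.00/4050.00 = 26.20 mm.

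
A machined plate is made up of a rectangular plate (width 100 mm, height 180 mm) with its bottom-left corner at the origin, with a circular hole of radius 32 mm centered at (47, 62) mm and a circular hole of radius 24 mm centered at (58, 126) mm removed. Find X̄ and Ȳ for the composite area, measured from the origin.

X̄ = 49.63 mm, Ȳ = 91.92 mm

plate: A = 100 × 180 = 18000.00, centroid at (50.00, 90.00).
hole 1: A = −π·32² = -3216.99, centroid at (47.00, 62.00).
hole 2: A = −π·24² = -1809.56, centroid at (58.00, 126.00).
ΣA = 12973.45 mm²
ΣAX̄ = (18000.00)(50.00) + (-3216.99)(47.00) + (-1809.56)(58.00) = 643847.10 mm³
ΣAȲ = (18000.00)(90.00) + (-3216.99)(62.00) + (-1809.56)(126.00) = 1192542.34 mm³
X̄ = 643847.10 / 12973.45 = 49.63 mm
Ȳ = 1192542.34 / 12973.45 = 91.92 mm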